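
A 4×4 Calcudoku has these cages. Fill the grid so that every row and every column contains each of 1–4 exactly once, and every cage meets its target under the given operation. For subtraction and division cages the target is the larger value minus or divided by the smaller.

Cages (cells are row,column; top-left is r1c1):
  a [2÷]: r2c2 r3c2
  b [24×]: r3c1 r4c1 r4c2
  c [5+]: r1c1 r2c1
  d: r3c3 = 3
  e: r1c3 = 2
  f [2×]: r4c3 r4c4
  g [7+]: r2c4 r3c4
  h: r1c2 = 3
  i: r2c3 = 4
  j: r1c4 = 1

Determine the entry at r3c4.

4

H is a freebie, so r1c2 = 3.
Cage e is a single given cell, which forces r1c3 = 2.
Cage j is given; hence r1c4 = 1.
Cage i is given, so r2c3 = 4.
4 is placed in row 2; hence r2c4 = 3.
Cage d is a single given cell; hence r3c3 = 3.
3 is placed in column 4; hence r3c4 = 4.
2 is placed in column 3, which forces r4c3 = 1.
1 is placed in column 4, which forces r4c4 = 2.
Row 1 already has 1, so r1c1 = 4.
The two cells of cage c must have sum 5, so r2c1 = 1.
Row 2 now contains 1, so r2c2 = 2.
Row 3 now contains 4, so r3c1 = 2.
Column 2 now contains 2; hence r3c2 = 1.
Cage b has product 24, which forces r4c1 = 3.
Row 4 already has 2, so r4c2 = 4.
The full grid is 4 3 2 1 / 1 2 4 3 / 2 1 3 4 / 3 4 1 2.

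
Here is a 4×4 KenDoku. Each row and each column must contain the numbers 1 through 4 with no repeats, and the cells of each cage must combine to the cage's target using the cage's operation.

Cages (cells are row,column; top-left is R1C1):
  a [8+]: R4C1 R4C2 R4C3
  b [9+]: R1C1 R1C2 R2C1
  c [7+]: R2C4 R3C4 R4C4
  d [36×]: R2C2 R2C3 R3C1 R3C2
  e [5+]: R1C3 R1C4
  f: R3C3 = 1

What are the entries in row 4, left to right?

Cage f is given; hence R3C3 = 1.
Row 4 needs a 2, and only R4C4 is open for it.
Cage c has sum 7, leaving R2C4 = 1.
2 is placed in column 4, which forces R3C4 = 4.
The two cells of cage e must have sum 5, so R1C3 = 2.
Column 4 now contains 1, so R1C4 = 3.
Column 3 now contains 2, leaving R2C3 = 3.
Column 3 now contains 3, which forces R4C3 = 4.
The 3 cells of cage b must have sum 9, which forces R1C1 = 1.
Row 1 now contains 3, so R1C2 = 4.
The 3 cells of cage b must have sum 9, leaving R2C1 = 4.
3 is placed in row 2; hence R2C2 = 2.
The 4 cells of cage d must have product 36; hence R3C1 = 2.
Cage d has product 36, so R3C2 = 3.
Column 1 already has 1; hence R4C1 = 3.
Column 2 now contains 3, which forces R4C2 = 1.
The full grid is 1 4 2 3 / 4 2 3 1 / 2 3 1 4 / 3 1 4 2.

3 1 4 2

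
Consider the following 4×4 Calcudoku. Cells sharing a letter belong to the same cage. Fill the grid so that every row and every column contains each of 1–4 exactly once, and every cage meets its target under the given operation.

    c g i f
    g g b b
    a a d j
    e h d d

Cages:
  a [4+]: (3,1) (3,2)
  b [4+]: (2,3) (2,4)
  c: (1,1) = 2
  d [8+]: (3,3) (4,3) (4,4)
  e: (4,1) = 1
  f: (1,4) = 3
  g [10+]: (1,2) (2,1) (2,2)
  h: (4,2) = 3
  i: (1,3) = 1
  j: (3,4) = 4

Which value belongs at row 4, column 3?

Cage c is given; hence (1,1) = 2.
I is a freebie, so (1,3) = 1.
Cage f is given; hence (1,4) = 3.
Column 3 now contains 1, which forces (2,3) = 3.
Column 4 now contains 3, leaving (2,4) = 1.
Cage j is a single given cell, leaving (3,4) = 4.
E is a freebie; hence (4,1) = 1.
H is a freebie, leaving (4,2) = 3.
Column 4 now contains 4, leaving (4,4) = 2.
Row 1 now contains 3, leaving (1,2) = 4.
Row 2 now contains 3, so (2,1) = 4.
Cage g has sum 10, leaving (2,2) = 2.
1 is placed in column 1; hence (3,1) = 3.
Column 2 now contains 3, which forces (3,2) = 1.
4 is placed in row 3, leaving (3,3) = 2.
Row 4 now contains 2, which forces (4,3) = 4.
Completed grid: 2 4 1 3 / 4 2 3 1 / 3 1 2 4 / 1 3 4 2.

4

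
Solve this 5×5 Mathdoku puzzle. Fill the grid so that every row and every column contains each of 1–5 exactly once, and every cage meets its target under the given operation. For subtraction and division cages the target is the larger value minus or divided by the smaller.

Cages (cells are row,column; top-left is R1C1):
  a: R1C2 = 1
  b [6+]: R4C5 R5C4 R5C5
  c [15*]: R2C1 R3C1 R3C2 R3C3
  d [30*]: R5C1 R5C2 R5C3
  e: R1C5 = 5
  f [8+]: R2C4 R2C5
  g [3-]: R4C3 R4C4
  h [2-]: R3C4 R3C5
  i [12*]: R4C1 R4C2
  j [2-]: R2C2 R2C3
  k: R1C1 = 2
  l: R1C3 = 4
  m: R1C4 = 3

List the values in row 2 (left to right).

K is a freebie; hence R1C1 = 2.
Cage a is given, leaving R1C2 = 1.
Cage l is given, which forces R1C3 = 4.
Cage m is given, which forces R1C4 = 3.
E is a freebie, which forces R1C5 = 5.
The 4 cells of cage c must have product 15, so R2C1 = 1.
Column 4 already has 3, so R2C4 = 5.
Column 5 already has 5, which forces R2C5 = 3.
The two cells of cage j must have difference 2, leaving R2C2 = 4.
Row 2 already has 3; hence R2C3 = 2.
Cage c needs product 15, so R3C3 = 1.
Column 2 now contains 4; hence R4C2 = 3.
1 is placed in column 3, which forces R4C3 = 5.
Cage b has sum 6; hence R4C5 = 1.
Column 3 now contains 5; hence R5C3 = 3.
Cage b needs sum 6, so R5C4 = 1.
Cage b needs sum 6, leaving R5C5 = 4.
The 4 cells of cage c must have product 15; hence R3C1 = 3.
Column 2 now contains 3, which forces R3C2 = 5.
The two cells of cage h must have difference 2, leaving R3C4 = 4.
Column 5 now contains 4, which forces R3C5 = 2.
3 is placed in row 4, which forces R4C1 = 4.
The two cells of cage g must have difference 3; hence R4C4 = 2.
Row 5 now contains 3, leaving R5C1 = 5.
Cage d has product 30; hence R5C2 = 2.
The full grid is 2 1 4 3 5 / 1 4 2 5 3 / 3 5 1 4 2 / 4 3 5 2 1 / 5 2 3 1 4.

1 4 2 5 3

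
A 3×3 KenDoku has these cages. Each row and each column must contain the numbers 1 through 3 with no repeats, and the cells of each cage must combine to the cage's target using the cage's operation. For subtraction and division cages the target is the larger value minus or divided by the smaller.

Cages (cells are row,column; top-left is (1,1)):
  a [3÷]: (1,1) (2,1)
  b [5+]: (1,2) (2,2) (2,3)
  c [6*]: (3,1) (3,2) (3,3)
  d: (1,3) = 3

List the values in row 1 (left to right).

1 2 3

Cage d is a single given cell, which forces (1,3) = 3.
Row 1 already has 3, so (1,1) = 1.
Row 1 already has 1, so (1,2) = 2.
The two cells of cage a must have quotient 3, which forces (2,1) = 3.
Row 2 now contains 3, so (2,2) = 1.
1 is placed in row 2, which forces (2,3) = 2.
Column 1 now contains 3, leaving (3,1) = 2.
Column 2 now contains 1, so (3,2) = 3.
Column 3 now contains 2; hence (3,3) = 1.
The full grid is 1 2 3 / 3 1 2 / 2 3 1.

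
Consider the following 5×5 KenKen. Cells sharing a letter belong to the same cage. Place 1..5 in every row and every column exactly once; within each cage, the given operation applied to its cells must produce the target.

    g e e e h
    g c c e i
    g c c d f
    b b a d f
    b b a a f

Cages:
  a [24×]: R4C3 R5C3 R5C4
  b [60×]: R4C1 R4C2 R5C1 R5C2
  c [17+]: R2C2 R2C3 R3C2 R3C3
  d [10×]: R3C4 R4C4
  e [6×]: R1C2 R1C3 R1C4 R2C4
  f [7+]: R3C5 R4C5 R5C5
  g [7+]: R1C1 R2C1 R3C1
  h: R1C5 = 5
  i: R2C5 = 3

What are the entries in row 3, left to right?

1 3 5 2 4

H is a freebie, which forces R1C5 = 5.
Cage e needs product 6, leaving R2C4 = 1.
I is a freebie, leaving R2C5 = 3.
In row 1, 4 can only go at R1C1, so R1C1 = 4.
Column 1 now contains 4, which forces R2C1 = 2.
Cage g has sum 7; hence R3C1 = 1.
Row 3 needs a 4, and only R3C5 is open for it.
Row 3 needs a 2, and only R3C4 is open for it.
2 is placed in column 4, which forces R1C4 = 3.
2 is placed in column 4, which forces R4C4 = 5.
Column 4 now contains 3, so R5C4 = 4.
Row 4 now contains 5, which forces R4C1 = 3.
Cage b needs product 60, leaving R4C2 = 4.
Row 4 already has 3; hence R4C3 = 2.
Row 4 now contains 2, which forces R4C5 = 1.
Cage b has product 60, leaving R5C1 = 5.
Row 5 now contains 4, which forces R5C2 = 1.
Column 3 already has 2; hence R5C3 = 3.
1 is placed in column 5; hence R5C5 = 2.
Column 2 already has 1, leaving R1C2 = 2.
Column 3 already has 2, leaving R1C3 = 1.
Column 2 already has 4; hence R2C2 = 5.
The 4 cells of cage c must have sum 17, which forces R2C3 = 4.
Cage c needs sum 17, which forces R3C2 = 3.
Column 3 already has 3, so R3C3 = 5.
The full grid is 4 2 1 3 5 / 2 5 4 1 3 / 1 3 5 2 4 / 3 4 2 5 1 / 5 1 3 4 2.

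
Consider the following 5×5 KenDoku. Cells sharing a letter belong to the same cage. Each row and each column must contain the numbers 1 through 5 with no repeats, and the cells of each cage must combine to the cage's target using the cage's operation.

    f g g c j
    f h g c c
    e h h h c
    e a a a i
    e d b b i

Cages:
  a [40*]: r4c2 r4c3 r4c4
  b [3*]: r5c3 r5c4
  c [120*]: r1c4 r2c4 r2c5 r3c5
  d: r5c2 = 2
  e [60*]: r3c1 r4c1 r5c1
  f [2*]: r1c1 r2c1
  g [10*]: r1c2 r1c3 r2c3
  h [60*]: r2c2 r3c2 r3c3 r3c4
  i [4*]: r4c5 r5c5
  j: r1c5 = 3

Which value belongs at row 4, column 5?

1

Cage j is a single given cell, so r1c5 = 3.
D is a freebie, so r5c2 = 2.
Cage c needs product 120, leaving r2c4 = 3.
3 is placed in column 4, so r5c4 = 1.
Row 5 now contains 1; hence r5c5 = 4.
Cage c needs product 120, which forces r1c4 = 4.
Column 4 already has 4, so r3c4 = 5.
Row 3 already has 5, leaving r3c5 = 2.
Column 4 already has 5, so r4c4 = 2.
Column 5 now contains 4, so r4c5 = 1.
Row 5 now contains 1; hence r5c3 = 3.
2 is placed in column 5; hence r2c5 = 5.
Cage h has product 60, which forces r3c2 = 3.
Row 5 already has 3; hence r5c1 = 5.
3 is placed in row 3, which forces r3c1 = 4.
Row 3 now contains 4, so r3c3 = 1.
Cage e has product 60, leaving r4c1 = 3.
Cage g needs product 10, leaving r1c2 = 1.
Cage g has product 10, leaving r1c3 = 5.
Cage h needs product 60; hence r2c2 = 4.
1 is placed in column 3; hence r2c3 = 2.
Column 2 already has 4, so r4c2 = 5.
Column 3 already has 5; hence r4c3 = 4.
Row 1 now contains 1, leaving r1c1 = 2.
Row 2 now contains 2, which forces r2c1 = 1.
Completed grid: 2 1 5 4 3 / 1 4 2 3 5 / 4 3 1 5 2 / 3 5 4 2 1 / 5 2 3 1 4.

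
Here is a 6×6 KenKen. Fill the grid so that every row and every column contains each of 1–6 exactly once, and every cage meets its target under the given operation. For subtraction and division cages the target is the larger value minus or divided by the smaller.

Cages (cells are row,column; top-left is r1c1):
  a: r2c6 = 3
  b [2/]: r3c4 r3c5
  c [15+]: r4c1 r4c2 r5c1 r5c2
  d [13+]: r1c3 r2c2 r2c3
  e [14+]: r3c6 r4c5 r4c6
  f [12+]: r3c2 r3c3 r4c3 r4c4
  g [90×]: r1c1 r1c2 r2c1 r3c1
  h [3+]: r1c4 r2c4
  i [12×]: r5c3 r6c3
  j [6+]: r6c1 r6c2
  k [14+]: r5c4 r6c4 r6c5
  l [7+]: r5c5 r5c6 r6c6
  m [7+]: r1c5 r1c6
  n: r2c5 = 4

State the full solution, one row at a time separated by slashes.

5 6 2 1 3 4 / 1 5 6 2 4 3 / 3 1 5 4 2 6 / 4 3 1 5 6 2 / 6 2 4 3 1 5 / 2 4 3 6 5 1

Cage n is given, leaving r2c5 = 4.
Cage a is given, so r2c6 = 3.
In row 1, 4 can only go at r1c6, so r1c6 = 4.
Cage m's pair has sum 7; hence r1c5 = 3.
Column 5 already has 3, so r4c5 = 6.
Cage l has sum 7; hence r5c5 = 1.
Cage l needs sum 7, leaving r5c6 = 5.
Column 5 now contains 6; hence r6c5 = 5.
Cage l has sum 7, which forces r6c6 = 1.
Cage g needs product 90, leaving r3c1 = 3.
1 is placed in column 5, so r3c5 = 2.
Column 6 already has 5, so r3c6 = 6.
Column 6 already has 5; hence r4c6 = 2.
In column 4, 5 can only go at r4c4, so r4c4 = 5.
The 4 cells of cage f must have sum 12, leaving r3c2 = 1.
Cage f needs sum 12; hence r3c3 = 5.
Row 3 now contains 1; hence r3c4 = 4.
Cage f has sum 12, which forces r4c3 = 1.
The 3 cells of cage d must have sum 13, leaving r2c2 = 5.
1 is placed in row 4; hence r4c1 = 4.
Cage c has sum 15; hence r4c2 = 3.
Column 1 already has 4, which forces r6c1 = 2.
Row 6 already has 2; hence r6c2 = 4.
Cage g has product 90, leaving r1c1 = 5.
Column 2 already has 5; hence r1c2 = 6.
Row 1 now contains 6, leaving r1c3 = 2.
2 is placed in row 1, leaving r1c4 = 1.
Cage g needs product 90, so r2c1 = 1.
Column 3 already has 2; hence r2c3 = 6.
Column 4 now contains 1, so r2c4 = 2.
Column 1 already has 2, which forces r5c1 = 6.
Cage c needs sum 15, which forces r5c2 = 2.
Column 3 already has 2, so r5c3 = 4.
Row 5 now contains 6; hence r5c4 = 3.
Column 3 already has 6, so r6c3 = 3.
3 is placed in column 4, which forces r6c4 = 6.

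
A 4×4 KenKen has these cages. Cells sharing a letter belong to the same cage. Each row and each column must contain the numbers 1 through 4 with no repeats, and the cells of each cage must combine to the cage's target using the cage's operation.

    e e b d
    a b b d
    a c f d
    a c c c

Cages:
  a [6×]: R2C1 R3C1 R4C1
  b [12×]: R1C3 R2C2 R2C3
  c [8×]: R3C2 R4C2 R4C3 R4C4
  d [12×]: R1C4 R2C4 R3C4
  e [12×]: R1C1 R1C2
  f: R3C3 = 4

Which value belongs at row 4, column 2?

4

The 4 cells of cage c must have product 8, which forces R3C2 = 1.
Cage f is given, so R3C3 = 4.
Row 3 now contains 4; hence R3C4 = 3.
Row 3 already has 3, which forces R3C1 = 2.
In row 1, 2 can only go at R1C3, so R1C3 = 2.
Cage b has product 12, so R2C2 = 2.
Cage b has product 12, which forces R2C3 = 3.
Column 2 already has 2, which forces R4C2 = 4.
Column 3 now contains 2, which forces R4C3 = 1.
Row 4 already has 4, so R4C4 = 2.
Cage e needs two cells with product 12, leaving R1C1 = 4.
Column 2 already has 4, which forces R1C2 = 3.
Row 1 already has 4; hence R1C4 = 1.
Row 2 already has 3, which forces R2C1 = 1.
Column 4 now contains 1, so R2C4 = 4.
Row 4 already has 1, so R4C1 = 3.
The full grid is 4 3 2 1 / 1 2 3 4 / 2 1 4 3 / 3 4 1 2.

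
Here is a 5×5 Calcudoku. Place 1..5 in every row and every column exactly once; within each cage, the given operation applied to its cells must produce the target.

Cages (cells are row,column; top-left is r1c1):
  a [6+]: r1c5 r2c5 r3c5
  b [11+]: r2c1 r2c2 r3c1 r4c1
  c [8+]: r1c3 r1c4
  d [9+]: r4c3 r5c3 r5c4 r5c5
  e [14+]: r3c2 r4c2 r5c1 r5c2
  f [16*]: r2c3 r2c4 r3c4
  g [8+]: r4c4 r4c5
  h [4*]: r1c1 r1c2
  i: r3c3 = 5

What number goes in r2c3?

4

I is a freebie; hence r3c3 = 5.
Column 3 now contains 5; hence r1c3 = 3.
Cage c needs two cells with sum 8; hence r1c4 = 5.
5 is placed in column 4, which forces r4c4 = 3.
Row 4 now contains 3, so r4c5 = 5.
Row 1 needs a 2, and only r1c5 is open for it.
The only place for 4 in column 5 is r5c5.
The 4 cells of cage d must have sum 9, so r4c3 = 2.
Row 5 now contains 4, so r5c3 = 1.
The 4 cells of cage d must have sum 9, so r5c4 = 2.
2 is placed in column 3, which forces r2c3 = 4.
Cage f needs product 16, so r2c4 = 1.
Row 2 now contains 1; hence r2c5 = 3.
Cage e has sum 14; hence r3c2 = 2.
2 is placed in column 4, which forces r3c4 = 4.
Column 5 already has 3; hence r3c5 = 1.
2 is placed in row 4, which forces r4c2 = 4.
The two cells of cage h must have product 4, which forces r1c1 = 4.
Column 2 already has 4, which forces r1c2 = 1.
Cage b has sum 11, so r2c1 = 2.
2 is placed in column 2, leaving r2c2 = 5.
Row 3 now contains 1, which forces r3c1 = 3.
Row 4 already has 4, which forces r4c1 = 1.
3 is placed in column 1, so r5c1 = 5.
Column 2 already has 5, leaving r5c2 = 3.
Completed grid: 4 1 3 5 2 / 2 5 4 1 3 / 3 2 5 4 1 / 1 4 2 3 5 / 5 3 1 2 4.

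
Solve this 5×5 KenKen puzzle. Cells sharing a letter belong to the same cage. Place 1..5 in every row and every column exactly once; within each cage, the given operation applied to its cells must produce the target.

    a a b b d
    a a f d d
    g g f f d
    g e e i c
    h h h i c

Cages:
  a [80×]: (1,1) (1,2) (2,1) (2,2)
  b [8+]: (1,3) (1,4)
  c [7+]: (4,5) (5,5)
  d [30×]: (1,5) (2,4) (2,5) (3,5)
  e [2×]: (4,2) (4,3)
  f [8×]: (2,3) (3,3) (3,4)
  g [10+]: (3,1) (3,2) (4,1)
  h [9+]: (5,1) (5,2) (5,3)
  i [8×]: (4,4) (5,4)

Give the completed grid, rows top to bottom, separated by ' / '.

1 4 3 5 2 / 4 5 2 3 1 / 2 3 4 1 5 / 5 2 1 4 3 / 3 1 5 2 4

The pair (4,2)/(4,3) in row 4 holds {1, 2}, leaving (4,4) = 4.
The two cells of cage i must have product 8, which forces (5,4) = 2.
Column 4 already has 2, so (3,4) = 1.
Cage c needs two cells with sum 7, which forces (4,5) = 3.
The two cells of cage c must have sum 7, which forces (5,5) = 4.
The 4 cells of cage d must have product 30, leaving (2,4) = 3.
Row 4 now contains 3; hence (4,1) = 5.
Cage b needs two cells with sum 8, so (1,3) = 3.
3 is placed in column 4, leaving (1,4) = 5.
The 4 cells of cage a must have product 80, which forces (2,2) = 5.
The 4 cells of cage d must have product 30, so (3,5) = 5.
Cage h needs sum 9, which forces (5,3) = 5.
The only place for 1 in row 2 is (2,5).
Column 5 already has 1, leaving (1,5) = 2.
The 4 cells of cage a must have product 80, which forces (1,1) = 1.
Row 1 already has 2, leaving (1,2) = 4.
Cage a needs product 80, which forces (2,1) = 4.
Row 2 already has 4; hence (2,3) = 2.
Column 3 already has 2, which forces (3,3) = 4.
Column 3 already has 2, so (4,3) = 1.
Column 1 already has 1; hence (5,1) = 3.
Row 5 already has 3, which forces (5,2) = 1.
3 is placed in column 1, leaving (3,1) = 2.
The 3 cells of cage g must have sum 10, which forces (3,2) = 3.
Row 4 already has 1, which forces (4,2) = 2.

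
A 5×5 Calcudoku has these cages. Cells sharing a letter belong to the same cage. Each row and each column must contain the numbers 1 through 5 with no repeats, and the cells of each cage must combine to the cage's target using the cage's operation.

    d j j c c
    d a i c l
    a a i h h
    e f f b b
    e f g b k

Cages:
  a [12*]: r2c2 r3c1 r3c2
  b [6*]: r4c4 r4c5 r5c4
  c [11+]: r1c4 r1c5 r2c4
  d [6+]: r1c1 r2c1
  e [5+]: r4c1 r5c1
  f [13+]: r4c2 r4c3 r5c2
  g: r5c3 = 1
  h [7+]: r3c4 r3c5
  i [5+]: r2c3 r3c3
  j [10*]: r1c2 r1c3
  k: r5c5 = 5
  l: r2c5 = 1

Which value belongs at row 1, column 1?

L is a freebie, leaving r2c5 = 1.
G is a freebie, which forces r5c3 = 1.
Cage k is a single given cell, leaving r5c5 = 5.
Cage f needs sum 13, which forces r4c2 = 5.
Cage f has sum 13; hence r4c3 = 4.
Cage b has product 6, so r4c4 = 1.
5 is placed in row 5, which forces r5c2 = 4.
5 is placed in column 2, so r1c2 = 2.
The two cells of cage j must have product 10, so r1c3 = 5.
2 is placed in column 2, leaving r2c2 = 3.
3 is placed in row 2; hence r2c3 = 2.
Column 2 already has 3, so r3c2 = 1.
Column 3 already has 2, so r3c3 = 3.
Cage d needs two cells with sum 6; hence r1c1 = 1.
Cage c has sum 11, leaving r1c4 = 3.
The 3 cells of cage c must have sum 11, so r1c5 = 4.
The two cells of cage d must have sum 6, leaving r2c1 = 5.
The 3 cells of cage c must have sum 11, which forces r2c4 = 4.
Cage a has product 12, which forces r3c1 = 4.
Cage h needs two cells with sum 7; hence r3c4 = 5.
Cage h's pair has sum 7, so r3c5 = 2.
2 is placed in column 5, leaving r4c5 = 3.
Column 4 already has 3, so r5c4 = 2.
Row 4 now contains 3, which forces r4c1 = 2.
2 is placed in row 5, which forces r5c1 = 3.
Completed grid: 1 2 5 3 4 / 5 3 2 4 1 / 4 1 3 5 2 / 2 5 4 1 3 / 3 4 1 2 5.

1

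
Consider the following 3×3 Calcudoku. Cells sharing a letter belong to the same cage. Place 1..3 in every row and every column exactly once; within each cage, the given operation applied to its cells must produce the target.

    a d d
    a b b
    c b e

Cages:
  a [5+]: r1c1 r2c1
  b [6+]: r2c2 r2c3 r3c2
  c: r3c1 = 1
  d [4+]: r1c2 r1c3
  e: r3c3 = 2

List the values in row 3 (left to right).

1 3 2

Cage c is a single given cell, so r3c1 = 1.
Cage e is given, which forces r3c3 = 2.
Cage b needs sum 6; hence r2c2 = 2.
The 3 cells of cage b must have sum 6, so r2c3 = 1.
2 is placed in row 3, so r3c2 = 3.
Cage a needs two cells with sum 5, which forces r1c1 = 2.
Column 2 already has 3, so r1c2 = 1.
1 is placed in column 3, which forces r1c3 = 3.
Row 2 now contains 2; hence r2c1 = 3.
The full grid is 2 1 3 / 3 2 1 / 1 3 2.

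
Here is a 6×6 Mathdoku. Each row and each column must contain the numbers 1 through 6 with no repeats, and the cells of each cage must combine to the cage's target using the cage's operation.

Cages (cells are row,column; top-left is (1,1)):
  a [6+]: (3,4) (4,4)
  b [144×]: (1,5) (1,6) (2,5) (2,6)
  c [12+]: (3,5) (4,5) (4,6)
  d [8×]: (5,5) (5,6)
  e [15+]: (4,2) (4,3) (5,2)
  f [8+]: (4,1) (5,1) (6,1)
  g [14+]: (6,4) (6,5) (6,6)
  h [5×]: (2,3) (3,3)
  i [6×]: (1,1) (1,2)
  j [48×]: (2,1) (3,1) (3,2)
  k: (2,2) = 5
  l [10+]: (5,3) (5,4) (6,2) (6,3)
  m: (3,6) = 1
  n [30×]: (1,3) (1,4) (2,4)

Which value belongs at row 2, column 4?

3

Cage k is a single given cell; hence (2,2) = 5.
5 is placed in row 2, leaving (2,3) = 1.
Column 3 now contains 1; hence (3,3) = 5.
Cage m is a single given cell, so (3,6) = 1.
The 3 cells of cage n must have product 30, which forces (1,4) = 5.
The 3 cells of cage e must have sum 15, leaving (4,2) = 3.
The 3 cells of cage e must have sum 15; hence (4,3) = 6.
The 3 cells of cage e must have sum 15, which forces (5,2) = 6.
Row 5 needs a 5, and only (5,1) is open for it.
In row 5, 1 can only go at (5,4), so (5,4) = 1.
In row 5, 3 can only go at (5,3), so (5,3) = 3.
3 is placed in column 3, so (1,3) = 2.
The 3 cells of cage n must have product 30, leaving (2,4) = 3.
2 is placed in column 3, so (6,3) = 4.
Column 4 now contains 3, leaving (6,4) = 6.
The two cells of cage i must have product 6, leaving (1,1) = 6.
Row 1 now contains 2, leaving (1,2) = 1.
4 is placed in row 6; hence (6,2) = 2.
Cage j needs product 48, so (2,1) = 4.
Cage j has product 48, which forces (3,1) = 3.
2 is placed in column 2; hence (3,2) = 4.
Row 3 already has 4; hence (3,4) = 2.
Row 3 now contains 3; hence (3,5) = 6.
Cage f needs sum 8, leaving (4,1) = 2.
Column 4 already has 2, which forces (4,4) = 4.
Row 4 now contains 4; hence (4,6) = 5.
2 is placed in row 6, leaving (6,1) = 1.
Column 6 already has 5; hence (6,6) = 3.
The 4 cells of cage b must have product 144, which forces (1,5) = 3.
3 is placed in column 6, which forces (1,6) = 4.
Column 5 already has 6, so (2,5) = 2.
The 4 cells of cage b must have product 144, so (2,6) = 6.
Row 4 already has 5, so (4,5) = 1.
Column 5 now contains 2, which forces (5,5) = 4.
Column 6 already has 4; hence (5,6) = 2.
3 is placed in row 6, leaving (6,5) = 5.
Filled in: 6 1 2 5 3 4 / 4 5 1 3 2 6 / 3 4 5 2 6 1 / 2 3 6 4 1 5 / 5 6 3 1 4 2 / 1 2 4 6 5 3.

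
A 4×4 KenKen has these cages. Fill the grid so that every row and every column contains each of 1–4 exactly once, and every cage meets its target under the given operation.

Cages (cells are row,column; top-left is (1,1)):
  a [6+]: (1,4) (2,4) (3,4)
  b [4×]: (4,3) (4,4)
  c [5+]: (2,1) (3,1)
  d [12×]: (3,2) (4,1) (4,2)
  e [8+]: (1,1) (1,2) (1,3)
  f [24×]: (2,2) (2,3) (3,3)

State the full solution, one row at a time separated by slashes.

3 1 4 2 / 1 4 2 3 / 4 2 3 1 / 2 3 1 4

In row 1, 2 can only go at (1,4), so (1,4) = 2.
In row 4, 2 can only go at (4,1), so (4,1) = 2.
Cage d has product 12, leaving (3,2) = 2.
Cage d needs product 12, so (4,2) = 3.
3 is placed in column 2; hence (2,2) = 4.
The 3 cells of cage f must have product 24, which forces (2,3) = 2.
Cage f has product 24, leaving (3,3) = 3.
Row 3 already has 3, which forces (3,4) = 1.
1 is placed in column 4, so (4,4) = 4.
Cage e has sum 8, leaving (1,1) = 3.
4 is placed in column 2, leaving (1,2) = 1.
Cage e needs sum 8, so (1,3) = 4.
Row 2 already has 4, which forces (2,1) = 1.
1 is placed in column 4, leaving (2,4) = 3.
Row 3 now contains 1; hence (3,1) = 4.
4 is placed in row 4, leaving (4,3) = 1.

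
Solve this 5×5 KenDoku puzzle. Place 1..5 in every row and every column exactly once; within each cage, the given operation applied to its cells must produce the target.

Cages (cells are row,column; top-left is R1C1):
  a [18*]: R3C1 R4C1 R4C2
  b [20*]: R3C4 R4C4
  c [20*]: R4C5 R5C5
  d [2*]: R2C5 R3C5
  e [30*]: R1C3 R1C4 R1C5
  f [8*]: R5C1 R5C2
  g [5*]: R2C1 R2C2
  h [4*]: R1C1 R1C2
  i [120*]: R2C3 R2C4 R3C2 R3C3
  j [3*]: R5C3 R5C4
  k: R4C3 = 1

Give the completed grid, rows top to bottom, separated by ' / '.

1 4 5 2 3 / 5 1 4 3 2 / 3 5 2 4 1 / 2 3 1 5 4 / 4 2 3 1 5

Cage a needs product 18, leaving R3C1 = 3.
Cage a has product 18, so R4C1 = 2.
Cage a needs product 18; hence R4C2 = 3.
K is a freebie, leaving R4C3 = 1.
Column 1 now contains 2, so R5C1 = 4.
4 is placed in row 5; hence R5C2 = 2.
Column 3 now contains 1, so R5C3 = 3.
Row 5 already has 3, leaving R5C4 = 1.
4 is placed in row 5, so R5C5 = 5.
4 is placed in column 1, so R1C1 = 1.
The two cells of cage h must have product 4; hence R1C2 = 4.
1 is placed in column 1; hence R2C1 = 5.
Row 2 already has 5, leaving R2C2 = 1.
Cage i has product 120, which forces R2C4 = 3.
Row 2 now contains 1, leaving R2C5 = 2.
Column 2 already has 4, leaving R3C2 = 5.
Row 3 already has 5, leaving R3C4 = 4.
Column 5 now contains 2, which forces R3C5 = 1.
4 is placed in column 4, leaving R4C4 = 5.
Column 5 now contains 5, so R4C5 = 4.
The 3 cells of cage e must have product 30, leaving R1C3 = 5.
5 is placed in column 4; hence R1C4 = 2.
Column 5 now contains 2, so R1C5 = 3.
2 is placed in row 2, so R2C3 = 4.
Row 3 already has 4, which forces R3C3 = 2.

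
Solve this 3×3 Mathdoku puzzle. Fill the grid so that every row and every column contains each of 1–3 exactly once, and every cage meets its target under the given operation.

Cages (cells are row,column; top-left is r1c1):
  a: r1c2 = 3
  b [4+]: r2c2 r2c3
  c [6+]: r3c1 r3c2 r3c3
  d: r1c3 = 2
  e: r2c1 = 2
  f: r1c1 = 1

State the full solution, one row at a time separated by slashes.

Cage f is given, leaving r1c1 = 1.
A is a freebie; hence r1c2 = 3.
Cage d is a single given cell, which forces r1c3 = 2.
Cage e is a single given cell, leaving r2c1 = 2.
Column 2 now contains 3, leaving r2c2 = 1.
1 is placed in row 2, which forces r2c3 = 3.
Column 1 now contains 2, so r3c1 = 3.
Column 2 already has 1; hence r3c2 = 2.
Column 3 now contains 3, leaving r3c3 = 1.

1 3 2 / 2 1 3 / 3 2 1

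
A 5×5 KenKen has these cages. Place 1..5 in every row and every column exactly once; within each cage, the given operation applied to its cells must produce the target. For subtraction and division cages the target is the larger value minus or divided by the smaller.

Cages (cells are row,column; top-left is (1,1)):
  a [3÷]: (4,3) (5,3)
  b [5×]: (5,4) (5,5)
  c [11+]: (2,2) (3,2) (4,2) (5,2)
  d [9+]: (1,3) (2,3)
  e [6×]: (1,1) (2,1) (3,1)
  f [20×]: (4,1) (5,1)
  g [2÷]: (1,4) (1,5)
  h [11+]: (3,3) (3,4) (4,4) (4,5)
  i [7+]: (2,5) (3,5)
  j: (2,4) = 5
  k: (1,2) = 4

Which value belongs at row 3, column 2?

K is a freebie, which forces (1,2) = 4.
Row 1 now contains 4, which forces (1,3) = 5.
Column 3 now contains 5; hence (2,3) = 4.
J is a freebie, leaving (2,4) = 5.
5 is placed in column 4, leaving (5,4) = 1.
1 is placed in row 5, which forces (5,5) = 5.
Column 4 already has 1, which forces (1,4) = 2.
Cage g needs two cells with quotient 2, leaving (1,5) = 1.
Cage i needs two cells with sum 7, leaving (2,5) = 3.
The two cells of cage i must have sum 7, so (3,5) = 4.
Cage f's pair has product 20, so (4,1) = 5.
Cage a needs two cells with quotient 3, so (4,3) = 1.
4 is placed in column 5; hence (4,5) = 2.
Row 5 already has 5, so (5,1) = 4.
1 is placed in row 5, which forces (5,3) = 3.
1 is placed in row 1, leaving (1,1) = 3.
Cage c needs sum 11, leaving (2,2) = 1.
Cage c needs sum 11, leaving (3,2) = 5.
Column 3 now contains 3, leaving (3,3) = 2.
Row 3 already has 4; hence (3,4) = 3.
Row 4 already has 2, which forces (4,2) = 3.
Cage h has sum 11, which forces (4,4) = 4.
Row 5 now contains 3, so (5,2) = 2.
Row 2 already has 1, leaving (2,1) = 2.
Row 3 now contains 2, which forces (3,1) = 1.
Filled in: 3 4 5 2 1 / 2 1 4 5 3 / 1 5 2 3 4 / 5 3 1 4 2 / 4 2 3 1 5.

5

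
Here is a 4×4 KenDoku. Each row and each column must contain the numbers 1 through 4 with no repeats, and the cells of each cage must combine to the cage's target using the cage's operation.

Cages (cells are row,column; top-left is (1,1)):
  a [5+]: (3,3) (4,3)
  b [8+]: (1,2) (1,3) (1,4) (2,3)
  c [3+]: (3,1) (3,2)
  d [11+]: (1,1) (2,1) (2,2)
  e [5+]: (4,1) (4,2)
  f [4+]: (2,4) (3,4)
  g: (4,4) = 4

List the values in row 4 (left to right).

The 3 cells of cage d must have sum 11; hence (1,1) = 4.
Cage d has sum 11; hence (2,1) = 3.
Cage d has sum 11, leaving (2,2) = 4.
Row 2 already has 3, which forces (2,4) = 1.
Column 4 already has 1; hence (3,4) = 3.
Cage g is a single given cell, which forces (4,4) = 4.
Column 4 already has 3, so (1,4) = 2.
Row 2 already has 1, which forces (2,3) = 2.
Column 3 already has 2; hence (3,3) = 4.
The two cells of cage e must have sum 5, which forces (4,1) = 2.
Cage e needs two cells with sum 5, which forces (4,2) = 3.
Row 4 now contains 3, which forces (4,3) = 1.
Column 2 now contains 3, which forces (1,2) = 1.
Column 3 now contains 1, which forces (1,3) = 3.
Column 1 now contains 2, leaving (3,1) = 1.
The two cells of cage c must have sum 3, so (3,2) = 2.
Completed grid: 4 1 3 2 / 3 4 2 1 / 1 2 4 3 / 2 3 1 4.

2 3 1 4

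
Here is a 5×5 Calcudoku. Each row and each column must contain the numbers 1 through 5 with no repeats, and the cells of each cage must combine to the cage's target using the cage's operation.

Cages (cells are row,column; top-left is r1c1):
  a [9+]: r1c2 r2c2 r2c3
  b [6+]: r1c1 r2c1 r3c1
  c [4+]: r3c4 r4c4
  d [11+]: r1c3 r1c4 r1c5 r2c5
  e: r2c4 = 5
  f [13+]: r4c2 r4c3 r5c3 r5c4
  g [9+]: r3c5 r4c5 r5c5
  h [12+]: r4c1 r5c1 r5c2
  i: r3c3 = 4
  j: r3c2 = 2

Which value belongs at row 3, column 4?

Cage e is a single given cell, which forces r2c4 = 5.
J is a freebie, leaving r3c2 = 2.
Cage i is given, which forces r3c3 = 4.
In row 3, 5 can only go at r3c5, so r3c5 = 5.
Row 4 needs a 2, and only r4c3 is open for it.
Cage a has sum 9; hence r1c2 = 5.
The only place for 4 in row 2 is r2c5.
The 4 cells of cage d must have sum 11; hence r1c3 = 1.
Cage d has sum 11, leaving r1c4 = 4.
Cage d needs sum 11, leaving r1c5 = 2.
1 is placed in column 3, which forces r2c3 = 3.
Column 3 already has 3, leaving r5c3 = 5.
2 is placed in row 1, which forces r1c1 = 3.
Cage b has sum 6, so r2c1 = 2.
Row 2 already has 3; hence r2c2 = 1.
Cage b has sum 6, so r3c1 = 1.
Row 3 already has 1, so r3c4 = 3.
Cage h has sum 12, so r4c1 = 5.
Column 4 already has 3, so r4c4 = 1.
Row 4 already has 1, leaving r4c5 = 3.
Column 1 already has 3, leaving r5c1 = 4.
Row 5 now contains 4; hence r5c2 = 3.
Column 4 already has 3; hence r5c4 = 2.
Column 5 now contains 3, so r5c5 = 1.
Row 4 now contains 3, so r4c2 = 4.
The full grid is 3 5 1 4 2 / 2 1 3 5 4 / 1 2 4 3 5 / 5 4 2 1 3 / 4 3 5 2 1.

3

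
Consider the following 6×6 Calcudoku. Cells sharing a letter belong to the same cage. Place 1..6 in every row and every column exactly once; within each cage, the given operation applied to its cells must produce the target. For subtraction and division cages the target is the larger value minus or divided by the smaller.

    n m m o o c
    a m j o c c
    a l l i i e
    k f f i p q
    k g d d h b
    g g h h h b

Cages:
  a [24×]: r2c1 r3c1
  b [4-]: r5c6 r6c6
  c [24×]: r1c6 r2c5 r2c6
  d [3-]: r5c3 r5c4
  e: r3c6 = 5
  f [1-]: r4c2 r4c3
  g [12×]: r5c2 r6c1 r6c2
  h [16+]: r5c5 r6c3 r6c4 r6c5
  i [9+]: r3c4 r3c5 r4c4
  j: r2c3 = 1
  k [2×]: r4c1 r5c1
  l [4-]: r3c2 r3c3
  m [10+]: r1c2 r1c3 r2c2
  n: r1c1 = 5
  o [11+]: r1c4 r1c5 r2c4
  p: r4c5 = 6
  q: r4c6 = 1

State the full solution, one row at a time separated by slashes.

N is a freebie, which forces r1c1 = 5.
Cage j is a single given cell, leaving r2c3 = 1.
Cage e is a single given cell, so r3c6 = 5.
P is a freebie, which forces r4c5 = 6.
Cage q is given, so r4c6 = 1.
Row 4 now contains 1, leaving r4c1 = 2.
The two cells of cage k must have product 2, so r5c1 = 1.
The 3 cells of cage g must have product 12; hence r6c2 = 1.
The only place for 3 in column 1 is r6c1.
Cage g has product 12, which forces r5c2 = 4.
The two cells of cage f must have difference 1, which forces r4c3 = 4.
Cage a needs two cells with product 24, leaving r2c1 = 6.
The pair r3c2/r3c3 in row 3 holds {2, 6}, so r3c1 = 4.
The 3 cells of cage i must have sum 9; hence r4c4 = 5.
Row 4 already has 5, which forces r4c2 = 3.
In row 1, 1 can only go at r1c5, so r1c5 = 1.
The 3 cells of cage o must have sum 11, which forces r1c4 = 6.
Cage o has sum 11, leaving r2c4 = 4.
Cage i has sum 9, so r3c4 = 1.
Column 5 already has 1; hence r3c5 = 3.
Column 5 now contains 3, so r5c5 = 5.
Column 4 already has 4, which forces r6c4 = 2.
Row 6 already has 2; hence r6c5 = 4.
Row 6 already has 2; hence r6c6 = 6.
Row 1 now contains 6, so r1c2 = 2.
Cage m needs sum 10; hence r1c3 = 3.
Cage c has product 24, leaving r1c6 = 4.
Cage m has sum 10, so r2c2 = 5.
Column 5 now contains 3, so r2c5 = 2.
Cage c has product 24, which forces r2c6 = 3.
Column 2 already has 2, leaving r3c2 = 6.
Row 3 already has 6, which forces r3c3 = 2.
The two cells of cage d must have difference 3; hence r5c3 = 6.
2 is placed in column 4, leaving r5c4 = 3.
6 is placed in column 6, so r5c6 = 2.
Row 6 already has 6; hence r6c3 = 5.

5 2 3 6 1 4 / 6 5 1 4 2 3 / 4 6 2 1 3 5 / 2 3 4 5 6 1 / 1 4 6 3 5 2 / 3 1 5 2 4 6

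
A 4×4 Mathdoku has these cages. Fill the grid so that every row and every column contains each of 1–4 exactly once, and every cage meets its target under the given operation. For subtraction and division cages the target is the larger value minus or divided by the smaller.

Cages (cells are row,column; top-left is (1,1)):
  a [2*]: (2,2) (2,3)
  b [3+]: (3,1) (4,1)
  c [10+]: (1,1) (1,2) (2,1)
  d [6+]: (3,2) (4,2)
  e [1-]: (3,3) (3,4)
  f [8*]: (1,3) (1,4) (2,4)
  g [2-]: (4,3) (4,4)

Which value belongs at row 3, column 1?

1

The only place for 3 in row 1 is (1,2).
Cage c needs sum 10, so (1,1) = 4.
The 3 cells of cage c must have sum 10, which forces (2,1) = 3.
The 3 cells of cage f must have product 8, which forces (2,4) = 4.
The only place for 1 in column 2 is (2,2).
Row 2 already has 1; hence (2,3) = 2.
Column 3 now contains 2, which forces (1,3) = 1.
Cage f has product 8; hence (1,4) = 2.
Column 4 already has 2; hence (3,4) = 3.
Column 4 now contains 3, which forces (4,4) = 1.
The two cells of cage b must have sum 3; hence (3,1) = 1.
Row 3 now contains 3; hence (3,3) = 4.
Row 4 now contains 1, which forces (4,1) = 2.
Row 4 already has 2, leaving (4,2) = 4.
Cage g needs two cells with difference 2; hence (4,3) = 3.
Row 3 already has 4, which forces (3,2) = 2.
Completed grid: 4 3 1 2 / 3 1 2 4 / 1 2 4 3 / 2 4 3 1.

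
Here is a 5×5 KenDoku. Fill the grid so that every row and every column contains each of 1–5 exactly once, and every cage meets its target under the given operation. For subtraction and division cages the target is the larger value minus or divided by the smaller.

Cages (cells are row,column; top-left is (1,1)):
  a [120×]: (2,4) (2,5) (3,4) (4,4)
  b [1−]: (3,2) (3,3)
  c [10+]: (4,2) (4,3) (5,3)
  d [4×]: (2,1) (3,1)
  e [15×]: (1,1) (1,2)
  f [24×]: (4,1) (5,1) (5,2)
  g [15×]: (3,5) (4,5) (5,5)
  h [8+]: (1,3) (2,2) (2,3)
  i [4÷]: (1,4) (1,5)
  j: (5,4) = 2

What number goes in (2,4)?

Cage j is a single given cell; hence (5,4) = 2.
Cage a needs product 120, leaving (2,5) = 2.
The 3 cells of cage f must have product 24, leaving (4,1) = 2.
In row 1, 2 can only go at (1,3), so (1,3) = 2.
The only place for 3 in row 2 is (2,4).
In row 2, 4 can only go at (2,1), so (2,1) = 4.
Column 1 already has 4, which forces (3,1) = 1.
Column 1 already has 4; hence (5,1) = 3.
Cage f needs product 24, so (5,2) = 4.
Column 1 now contains 3, which forces (1,1) = 5.
Cage e's pair has product 15; hence (1,2) = 3.
The 3 cells of cage c must have sum 10; hence (4,3) = 4.
Row 4 now contains 4, which forces (4,4) = 5.
The two cells of cage b must have difference 1; hence (3,2) = 2.
Column 3 already has 4, which forces (3,3) = 3.
Column 4 already has 5, leaving (3,4) = 4.
3 is placed in row 3, so (3,5) = 5.
Row 4 now contains 5, so (4,2) = 1.
Row 4 already has 1, leaving (4,5) = 3.
The 3 cells of cage c must have sum 10, so (5,3) = 5.
5 is placed in column 5, so (5,5) = 1.
Column 4 now contains 4, which forces (1,4) = 1.
Column 5 already has 1; hence (1,5) = 4.
1 is placed in column 2; hence (2,2) = 5.
Column 3 now contains 5, which forces (2,3) = 1.
The full grid is 5 3 2 1 4 / 4 5 1 3 2 / 1 2 3 4 5 / 2 1 4 5 3 / 3 4 5 2 1.

3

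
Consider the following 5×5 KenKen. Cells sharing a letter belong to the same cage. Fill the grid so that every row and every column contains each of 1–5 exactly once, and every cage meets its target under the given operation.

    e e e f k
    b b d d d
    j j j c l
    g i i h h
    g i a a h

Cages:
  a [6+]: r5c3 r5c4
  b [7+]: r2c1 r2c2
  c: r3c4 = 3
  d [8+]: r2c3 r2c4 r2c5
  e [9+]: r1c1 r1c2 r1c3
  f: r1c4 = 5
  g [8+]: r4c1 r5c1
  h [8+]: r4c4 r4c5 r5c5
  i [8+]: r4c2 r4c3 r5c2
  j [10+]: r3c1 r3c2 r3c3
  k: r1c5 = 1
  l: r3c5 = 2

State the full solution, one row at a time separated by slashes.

2 4 3 5 1 / 4 3 1 2 5 / 1 5 4 3 2 / 3 2 5 1 4 / 5 1 2 4 3

F is a freebie, which forces r1c4 = 5.
Cage k is a single given cell; hence r1c5 = 1.
Cage c is a single given cell, which forces r3c4 = 3.
L is a freebie; hence r3c5 = 2.
Cage h needs sum 8, so r4c4 = 1.
The 3 cells of cage d must have sum 8; hence r2c3 = 1.
Row 5 needs a 1, and only r5c2 is open for it.
The 3 cells of cage j must have sum 10, leaving r3c1 = 1.
In row 5, 5 can only go at r5c1, so r5c1 = 5.
5 is placed in column 1, leaving r4c1 = 3.
3 is placed in row 4, which forces r4c5 = 4.
Column 5 now contains 4, which forces r5c5 = 3.
The 3 cells of cage d must have sum 8, leaving r2c4 = 2.
Column 5 now contains 3, leaving r2c5 = 5.
Column 4 now contains 2, which forces r5c4 = 4.
Row 2 now contains 2, so r2c1 = 4.
Row 2 now contains 5; hence r2c2 = 3.
Row 5 now contains 4; hence r5c3 = 2.
Column 1 now contains 4, which forces r1c1 = 2.
Cage e needs sum 9, so r1c2 = 4.
Cage e has sum 9, so r1c3 = 3.
Column 2 now contains 4, so r3c2 = 5.
Row 3 already has 5, which forces r3c3 = 4.
Cage i needs sum 8; hence r4c2 = 2.
Column 3 already has 2; hence r4c3 = 5.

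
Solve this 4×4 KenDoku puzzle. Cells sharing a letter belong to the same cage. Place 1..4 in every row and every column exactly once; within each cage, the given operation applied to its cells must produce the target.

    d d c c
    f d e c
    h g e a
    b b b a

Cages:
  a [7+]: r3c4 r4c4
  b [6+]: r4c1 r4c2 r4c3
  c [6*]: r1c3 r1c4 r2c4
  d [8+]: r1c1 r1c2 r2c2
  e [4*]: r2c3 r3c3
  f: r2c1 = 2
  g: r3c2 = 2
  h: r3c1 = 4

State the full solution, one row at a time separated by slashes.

1 4 3 2 / 2 3 4 1 / 4 2 1 3 / 3 1 2 4

F is a freebie; hence r2c1 = 2.
Cage h is a single given cell, which forces r3c1 = 4.
Cage g is given, which forces r3c2 = 2.
4 is placed in row 3; hence r3c3 = 1.
4 is placed in row 3; hence r3c4 = 3.
3 is placed in column 4, leaving r4c4 = 4.
Cage c has product 6; hence r1c3 = 3.
Cage c has product 6, so r1c4 = 2.
Column 3 already has 1, so r2c3 = 4.
3 is placed in column 4; hence r2c4 = 1.
The 3 cells of cage b must have sum 6; hence r4c3 = 2.
3 is placed in row 1, leaving r1c1 = 1.
The 3 cells of cage d must have sum 8, which forces r1c2 = 4.
1 is placed in row 2, leaving r2c2 = 3.
Column 1 now contains 1; hence r4c1 = 3.
Column 2 already has 3, so r4c2 = 1.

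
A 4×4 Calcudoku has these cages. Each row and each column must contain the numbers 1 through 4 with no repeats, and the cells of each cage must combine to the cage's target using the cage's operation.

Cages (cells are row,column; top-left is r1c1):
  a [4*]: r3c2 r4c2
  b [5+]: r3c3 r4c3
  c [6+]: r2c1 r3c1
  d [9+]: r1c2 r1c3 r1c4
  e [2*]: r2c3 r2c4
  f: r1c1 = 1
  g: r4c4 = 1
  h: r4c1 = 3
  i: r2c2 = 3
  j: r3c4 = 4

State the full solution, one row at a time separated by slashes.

1 2 4 3 / 4 3 1 2 / 2 1 3 4 / 3 4 2 1

Cage f is a single given cell, leaving r1c1 = 1.
I is a freebie, so r2c2 = 3.
Cage j is a single given cell, which forces r3c4 = 4.
Cage h is given, which forces r4c1 = 3.
G is a freebie, leaving r4c4 = 1.
Cage c's pair has sum 6; hence r2c1 = 4.
Cage e's pair has product 2; hence r2c3 = 1.
Column 4 already has 1; hence r2c4 = 2.
4 is placed in row 3; hence r3c1 = 2.
4 is placed in row 3; hence r3c2 = 1.
1 is placed in column 3; hence r3c3 = 3.
1 is placed in row 4, so r4c2 = 4.
4 is placed in row 4; hence r4c3 = 2.
4 is placed in column 2; hence r1c2 = 2.
Column 3 already has 2; hence r1c3 = 4.
2 is placed in column 4, leaving r1c4 = 3.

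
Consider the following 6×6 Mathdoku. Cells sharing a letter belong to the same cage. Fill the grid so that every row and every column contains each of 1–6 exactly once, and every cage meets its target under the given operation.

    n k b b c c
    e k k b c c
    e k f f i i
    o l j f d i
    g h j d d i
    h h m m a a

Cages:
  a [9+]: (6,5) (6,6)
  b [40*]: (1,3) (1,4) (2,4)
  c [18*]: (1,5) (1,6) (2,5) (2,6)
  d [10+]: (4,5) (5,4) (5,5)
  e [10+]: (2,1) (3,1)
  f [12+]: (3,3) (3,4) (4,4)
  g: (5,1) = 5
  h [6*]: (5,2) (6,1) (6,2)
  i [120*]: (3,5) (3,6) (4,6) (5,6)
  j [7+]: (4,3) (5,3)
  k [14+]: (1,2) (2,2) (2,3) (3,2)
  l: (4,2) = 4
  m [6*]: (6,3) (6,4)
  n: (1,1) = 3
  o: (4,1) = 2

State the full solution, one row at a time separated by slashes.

Cage n is given; hence (1,1) = 3.
O is a freebie, leaving (4,1) = 2.
Cage l is a single given cell, which forces (4,2) = 4.
Cage g is given, which forces (5,1) = 5.
Column 1 already has 2, so (6,1) = 1.
The 3 cells of cage h must have product 6, leaving (5,2) = 1.
(6,3) and (6,4) in row 6 are {2, 3}; hence (6,2) = 6.
The 4 cells of cage k must have sum 14, leaving (2,3) = 4.
Column 2 now contains 1, leaving (3,2) = 3.
The 3 cells of cage b must have product 40; hence (1,4) = 4.
Row 2 already has 4, leaving (2,1) = 6.
Cage e needs two cells with sum 10, which forces (3,1) = 4.
In column 3, 3 can only go at (6,3), so (6,3) = 3.
Row 6 already has 3, which forces (6,4) = 2.
Cage b has product 40; hence (1,3) = 2.
Column 4 already has 2; hence (2,4) = 5.
Column 3 already has 2, which forces (5,3) = 6.
Row 5 already has 6, which forces (5,4) = 3.
Row 1 already has 2, so (1,2) = 5.
5 is placed in row 2, leaving (2,2) = 2.
Cage f has sum 12, so (3,3) = 5.
Cage j needs two cells with sum 7, so (4,3) = 1.
Row 4 now contains 1, so (4,4) = 6.
6 is placed in column 4, so (3,4) = 1.
1 is placed in row 3, which forces (3,6) = 6.
Cage i needs product 120, so (4,6) = 5.
Column 6 already has 5, so (6,6) = 4.
Cage c has product 18, leaving (1,5) = 6.
Column 6 already has 6, leaving (1,6) = 1.
Cage c needs product 18, which forces (2,5) = 1.
The 4 cells of cage c must have product 18, which forces (2,6) = 3.
Row 3 now contains 6; hence (3,5) = 2.
5 is placed in row 4, so (4,5) = 3.
Cage d has sum 10, so (5,5) = 4.
Column 6 already has 4; hence (5,6) = 2.
Row 6 already has 4; hence (6,5) = 5.

3 5 2 4 6 1 / 6 2 4 5 1 3 / 4 3 5 1 2 6 / 2 4 1 6 3 5 / 5 1 6 3 4 2 / 1 6 3 2 5 4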